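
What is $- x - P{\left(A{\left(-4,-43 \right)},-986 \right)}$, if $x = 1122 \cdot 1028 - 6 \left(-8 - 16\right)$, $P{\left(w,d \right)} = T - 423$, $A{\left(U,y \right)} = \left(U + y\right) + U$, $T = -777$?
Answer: $-1152360$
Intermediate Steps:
$A{\left(U,y \right)} = y + 2 U$
$P{\left(w,d \right)} = -1200$ ($P{\left(w,d \right)} = -777 - 423 = -1200$)
$x = 1153560$ ($x = 1153416 - -144 = 1153416 + 144 = 1153560$)
$- x - P{\left(A{\left(-4,-43 \right)},-986 \right)} = \left(-1\right) 1153560 - -1200 = -1153560 + 1200 = -1152360$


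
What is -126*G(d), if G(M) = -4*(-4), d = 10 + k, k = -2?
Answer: -2016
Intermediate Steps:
d = 8 (d = 10 - 2 = 8)
G(M) = 16
-126*G(d) = -126*16 = -2016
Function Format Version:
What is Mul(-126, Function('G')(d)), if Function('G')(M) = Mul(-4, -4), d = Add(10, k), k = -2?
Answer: -2016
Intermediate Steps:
d = 8 (d = Add(10, -2) = 8)
Function('G')(M) = 16
Mul(-126, Function('G')(d)) = Mul(-126, 16) = -2016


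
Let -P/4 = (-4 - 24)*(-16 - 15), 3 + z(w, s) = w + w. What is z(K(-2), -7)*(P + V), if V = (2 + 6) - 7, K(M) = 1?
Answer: 3471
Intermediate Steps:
z(w, s) = -3 + 2*w (z(w, s) = -3 + (w + w) = -3 + 2*w)
V = 1 (V = 8 - 7 = 1)
P = -3472 (P = -4*(-4 - 24)*(-16 - 15) = -(-112)*(-31) = -4*868 = -3472)
z(K(-2), -7)*(P + V) = (-3 + 2*1)*(-3472 + 1) = (-3 + 2)*(-3471) = -1*(-3471) = 3471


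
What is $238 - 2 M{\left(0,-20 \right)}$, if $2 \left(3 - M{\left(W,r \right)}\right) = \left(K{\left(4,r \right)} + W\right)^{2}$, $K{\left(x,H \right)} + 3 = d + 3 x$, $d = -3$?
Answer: $268$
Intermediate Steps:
$K{\left(x,H \right)} = -6 + 3 x$ ($K{\left(x,H \right)} = -3 + \left(-3 + 3 x\right) = -6 + 3 x$)
$M{\left(W,r \right)} = 3 - \frac{\left(6 + W\right)^{2}}{2}$ ($M{\left(W,r \right)} = 3 - \frac{\left(\left(-6 + 3 \cdot 4\right) + W\right)^{2}}{2} = 3 - \frac{\left(\left(-6 + 12\right) + W\right)^{2}}{2} = 3 - \frac{\left(6 + W\right)^{2}}{2}$)
$238 - 2 M{\left(0,-20 \right)} = 238 - 2 \left(3 - \frac{\left(6 + 0\right)^{2}}{2}\right) = 238 - 2 \left(3 - \frac{6^{2}}{2}\right) = 238 - 2 \left(3 - 18\right) = 238 - -30 = 238 + 30 = 268$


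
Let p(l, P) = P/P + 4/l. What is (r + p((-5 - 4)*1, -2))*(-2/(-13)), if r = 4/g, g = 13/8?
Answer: 706/1521 ≈ 0.46417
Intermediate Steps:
g = 13/8 (g = 13*(⅛) = 13/8 ≈ 1.6250)
p(l, P) = 1 + 4/l
r = 32/13 (r = 4/(13/8) = 4*(8/13) = 32/13 ≈ 2.4615)
(r + p((-5 - 4)*1, -2))*(-2/(-13)) = (32/13 + (4 + (-5 - 4)*1)/(((-5 - 4)*1)))*(-2/(-13)) = (32/13 + (4 - 9*1)/((-9*1)))*(-2*(-1/13)) = (32/13 + (4 - 9)/(-9))*(2/13) = (32/13 - ⅑*(-5))*(2/13) = (32/13 + 5/9)*(2/13) = (353/117)*(2/13) = 706/1521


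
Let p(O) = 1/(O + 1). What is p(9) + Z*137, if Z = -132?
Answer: -180839/10 ≈ -18084.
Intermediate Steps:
p(O) = 1/(1 + O)
p(9) + Z*137 = 1/(1 + 9) - 132*137 = 1/10 - 18084 = ⅒ - 18084 = -180839/10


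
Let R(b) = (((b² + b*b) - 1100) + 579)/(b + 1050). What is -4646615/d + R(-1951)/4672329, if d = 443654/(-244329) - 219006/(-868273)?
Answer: 60141896606890441376293023/20237593690619538488 ≈ 2.9718e+6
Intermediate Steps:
d = -14421881416/9223664079 (d = 443654*(-1/244329) - 219006*(-1/868273) = -443654/244329 + 9522/37751 = -14421881416/9223664079 ≈ -1.5636)
R(b) = (-521 + 2*b²)/(1050 + b) (R(b) = (((b² + b²) - 1100) + 579)/(1050 + b) = ((2*b² - 1100) + 579)/(1050 + b) = ((-1100 + 2*b²) + 579)/(1050 + b) = (-521 + 2*b²)/(1050 + b))
-4646615/d + R(-1951)/4672329 = -4646615/(-14421881416/9223664079) + ((-521 + 2*(-1951)²)/(1050 - 1951))/4672329 = -4646615*(-9223664079/14421881416) + ((-521 + 2*3806401)/(-901))*(1/4672329) = 42858815864442585/14421881416 - (-521 + 7612802)/901*(1/4672329) = 42858815864442585/14421881416 - 1/901*7612281*(1/4672329) = 42858815864442585/14421881416 - 7612281/901*1/4672329 = 42858815864442585/14421881416 - 2537427/1403256143 = 60141896606890441376293023/20237593690619538488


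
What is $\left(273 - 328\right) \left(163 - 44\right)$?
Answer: $-6545$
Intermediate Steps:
$\left(273 - 328\right) \left(163 - 44\right) = \left(-55\right) 119 = -6545$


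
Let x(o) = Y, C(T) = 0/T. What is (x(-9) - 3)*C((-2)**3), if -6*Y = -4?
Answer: 0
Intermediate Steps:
C(T) = 0
Y = 2/3 (Y = -1/6*(-4) = 2/3 ≈ 0.66667)
x(o) = 2/3
(x(-9) - 3)*C((-2)**3) = (2/3 - 3)*0 = -7/3*0 = 0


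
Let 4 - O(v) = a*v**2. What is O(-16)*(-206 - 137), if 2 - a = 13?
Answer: -967260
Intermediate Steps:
a = -11 (a = 2 - 1*13 = 2 - 13 = -11)
O(v) = 4 + 11*v**2 (O(v) = 4 - (-11)*v**2 = 4 + 11*v**2)
O(-16)*(-206 - 137) = (4 + 11*(-16)**2)*(-206 - 137) = (4 + 11*256)*(-343) = (4 + 2816)*(-343) = 2820*(-343) = -967260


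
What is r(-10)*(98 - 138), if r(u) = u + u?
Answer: 800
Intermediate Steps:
r(u) = 2*u
r(-10)*(98 - 138) = (2*(-10))*(98 - 138) = -20*(-40) = 800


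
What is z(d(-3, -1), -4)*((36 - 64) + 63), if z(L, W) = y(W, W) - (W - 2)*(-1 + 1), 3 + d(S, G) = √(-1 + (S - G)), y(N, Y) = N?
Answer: -140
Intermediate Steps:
d(S, G) = -3 + √(-1 + S - G) (d(S, G) = -3 + √(-1 + (S - G)) = -3 + √(-1 + S - G))
z(L, W) = W (z(L, W) = W - (W - 2)*(-1 + 1) = W - (-2 + W)*0 = W - 1*0 = W + 0 = W)
z(d(-3, -1), -4)*((36 - 64) + 63) = -4*((36 - 64) + 63) = -4*(-28 + 63) = -4*35 = -140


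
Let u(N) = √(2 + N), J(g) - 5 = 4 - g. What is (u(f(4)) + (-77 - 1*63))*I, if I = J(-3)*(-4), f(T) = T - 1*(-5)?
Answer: 6720 - 48*√11 ≈ 6560.8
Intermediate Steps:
J(g) = 9 - g (J(g) = 5 + (4 - g) = 9 - g)
f(T) = 5 + T (f(T) = T + 5 = 5 + T)
I = -48 (I = (9 - 1*(-3))*(-4) = (9 + 3)*(-4) = 12*(-4) = -48)
(u(f(4)) + (-77 - 1*63))*I = (√(2 + (5 + 4)) + (-77 - 1*63))*(-48) = (√(2 + 9) + (-77 - 63))*(-48) = (√11 - 140)*(-48) = (-140 + √11)*(-48) = 6720 - 48*√11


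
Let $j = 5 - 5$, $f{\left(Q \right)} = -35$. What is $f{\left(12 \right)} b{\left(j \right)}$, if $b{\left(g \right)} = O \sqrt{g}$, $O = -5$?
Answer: $0$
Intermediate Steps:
$j = 0$ ($j = 5 - 5 = 0$)
$b{\left(g \right)} = - 5 \sqrt{g}$
$f{\left(12 \right)} b{\left(j \right)} = - 35 \left(- 5 \sqrt{0}\right) = - 35 \left(\left(-5\right) 0\right) = \left(-35\right) 0 = 0$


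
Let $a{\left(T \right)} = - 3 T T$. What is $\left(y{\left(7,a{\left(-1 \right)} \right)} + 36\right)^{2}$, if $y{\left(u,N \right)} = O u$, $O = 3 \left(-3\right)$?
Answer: $729$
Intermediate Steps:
$O = -9$
$a{\left(T \right)} = - 3 T^{2}$
$y{\left(u,N \right)} = - 9 u$
$\left(y{\left(7,a{\left(-1 \right)} \right)} + 36\right)^{2} = \left(\left(-9\right) 7 + 36\right)^{2} = \left(-63 + 36\right)^{2} = \left(-27\right)^{2} = 729$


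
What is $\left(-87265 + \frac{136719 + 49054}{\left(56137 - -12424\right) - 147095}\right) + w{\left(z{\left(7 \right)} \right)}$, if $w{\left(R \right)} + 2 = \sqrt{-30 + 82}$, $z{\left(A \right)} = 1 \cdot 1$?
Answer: $- \frac{6853612351}{78534} + 2 \sqrt{13} \approx -87262.0$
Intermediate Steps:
$z{\left(A \right)} = 1$
$w{\left(R \right)} = -2 + 2 \sqrt{13}$ ($w{\left(R \right)} = -2 + \sqrt{-30 + 82} = -2 + \sqrt{52} = -2 + 2 \sqrt{13}$)
$\left(-87265 + \frac{136719 + 49054}{\left(56137 - -12424\right) - 147095}\right) + w{\left(z{\left(7 \right)} \right)} = \left(-87265 + \frac{136719 + 49054}{\left(56137 - -12424\right) - 147095}\right) - \left(2 - 2 \sqrt{13}\right) = \left(-87265 + \frac{185773}{\left(56137 + 12424\right) - 147095}\right) - \left(2 - 2 \sqrt{13}\right) = \left(-87265 + \frac{185773}{68561 - 147095}\right) - \left(2 - 2 \sqrt{13}\right) = \left(-87265 + \frac{185773}{-78534}\right) - \left(2 - 2 \sqrt{13}\right) = \left(-87265 + 185773 \left(- \frac{1}{78534}\right)\right) - \left(2 - 2 \sqrt{13}\right) = \left(-87265 - \frac{185773}{78534}\right) - \left(2 - 2 \sqrt{13}\right) = - \frac{6853455283}{78534} - \left(2 - 2 \sqrt{13}\right) = - \frac{6853612351}{78534} + 2 \sqrt{13}$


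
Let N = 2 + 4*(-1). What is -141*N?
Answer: 282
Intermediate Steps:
N = -2 (N = 2 - 4 = -2)
-141*N = -141*(-2) = 282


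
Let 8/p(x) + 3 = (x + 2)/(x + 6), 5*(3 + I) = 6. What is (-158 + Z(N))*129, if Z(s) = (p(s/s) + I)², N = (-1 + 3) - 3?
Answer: -11657687/675 ≈ -17271.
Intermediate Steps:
N = -1 (N = 2 - 3 = -1)
I = -9/5 (I = -3 + (⅕)*6 = -3 + 6/5 = -9/5 ≈ -1.8000)
p(x) = 8/(-3 + (2 + x)/(6 + x)) (p(x) = 8/(-3 + (x + 2)/(x + 6)) = 8/(-3 + (2 + x)/(6 + x)))
Z(s) = 48841/2025 (Z(s) = (4*(-6 - s/s)/(8 + s/s) - 9/5)² = (4*(-6 - 1*1)/(8 + 1) - 9/5)² = (4*(-6 - 1)/9 - 9/5)² = (4*(⅑)*(-7) - 9/5)² = (-28/9 - 9/5)² = (-221/45)² = 48841/2025)
(-158 + Z(N))*129 = (-158 + 48841/2025)*129 = -271109/2025*129 = -11657687/675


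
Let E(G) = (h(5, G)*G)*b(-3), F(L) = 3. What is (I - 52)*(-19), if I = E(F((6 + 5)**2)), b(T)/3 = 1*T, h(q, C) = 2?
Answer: 2014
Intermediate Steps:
b(T) = 3*T (b(T) = 3*(1*T) = 3*T)
E(G) = -18*G (E(G) = (2*G)*(3*(-3)) = (2*G)*(-9) = -18*G)
I = -54 (I = -18*3 = -54)
(I - 52)*(-19) = (-54 - 52)*(-19) = -106*(-19) = 2014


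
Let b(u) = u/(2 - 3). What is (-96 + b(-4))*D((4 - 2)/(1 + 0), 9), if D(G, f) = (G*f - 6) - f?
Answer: -276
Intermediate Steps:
b(u) = -u (b(u) = u/(-1) = -u)
D(G, f) = -6 - f + G*f (D(G, f) = (-6 + G*f) - f = -6 - f + G*f)
(-96 + b(-4))*D((4 - 2)/(1 + 0), 9) = (-96 - 1*(-4))*(-6 - 1*9 + ((4 - 2)/(1 + 0))*9) = (-96 + 4)*(-6 - 9 + (2/1)*9) = -92*(-6 - 9 + (2*1)*9) = -92*(-6 - 9 + 2*9) = -92*(-6 - 9 + 18) = -92*3 = -276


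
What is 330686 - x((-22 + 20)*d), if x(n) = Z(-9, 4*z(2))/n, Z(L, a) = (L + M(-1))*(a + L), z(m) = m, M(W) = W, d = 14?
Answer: 4629609/14 ≈ 3.3069e+5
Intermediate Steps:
Z(L, a) = (-1 + L)*(L + a) (Z(L, a) = (L - 1)*(a + L) = (-1 + L)*(L + a))
x(n) = 10/n (x(n) = ((-9)² - 1*(-9) - 4*2 - 36*2)/n = (81 + 9 - 1*8 - 9*8)/n = (81 + 9 - 8 - 72)/n = 10/n)
330686 - x((-22 + 20)*d) = 330686 - 10/((-22 + 20)*14) = 330686 - 10/((-2*14)) = 330686 - 10/(-28) = 330686 - 10*(-1)/28 = 330686 - 1*(-5/14) = 330686 + 5/14 = 4629609/14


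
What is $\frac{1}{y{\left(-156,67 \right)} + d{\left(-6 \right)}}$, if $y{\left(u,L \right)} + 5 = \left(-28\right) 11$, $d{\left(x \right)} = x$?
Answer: $- \frac{1}{319} \approx -0.0031348$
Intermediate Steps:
$y{\left(u,L \right)} = -313$ ($y{\left(u,L \right)} = -5 - 308 = -313$)
$\frac{1}{y{\left(-156,67 \right)} + d{\left(-6 \right)}} = \frac{1}{-313 - 6} = \frac{1}{-319} = - \frac{1}{319}$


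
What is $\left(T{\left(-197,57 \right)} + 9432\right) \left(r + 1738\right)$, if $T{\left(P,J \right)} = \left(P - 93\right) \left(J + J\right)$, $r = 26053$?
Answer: $-656645748$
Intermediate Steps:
$T{\left(P,J \right)} = 2 J \left(-93 + P\right)$ ($T{\left(P,J \right)} = \left(-93 + P\right) 2 J = 2 J \left(-93 + P\right)$)
$\left(T{\left(-197,57 \right)} + 9432\right) \left(r + 1738\right) = \left(2 \cdot 57 \left(-93 - 197\right) + 9432\right) \left(26053 + 1738\right) = \left(2 \cdot 57 \left(-290\right) + 9432\right) 27791 = \left(-33060 + 9432\right) 27791 = \left(-23628\right) 27791 = -656645748$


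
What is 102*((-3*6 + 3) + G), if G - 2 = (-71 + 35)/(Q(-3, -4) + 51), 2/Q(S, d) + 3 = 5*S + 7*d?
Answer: -409632/293 ≈ -1398.1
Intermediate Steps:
Q(S, d) = 2/(-3 + 5*S + 7*d) (Q(S, d) = 2/(-3 + (5*S + 7*d)) = 2/(-3 + 5*S + 7*d))
G = 379/293 (G = 2 + (-71 + 35)/(2/(-3 + 5*(-3) + 7*(-4)) + 51) = 2 - 36/(2/(-3 - 15 - 28) + 51) = 2 - 36/(2/(-46) + 51) = 2 - 36/(2*(-1/46) + 51) = 2 - 36/(-1/23 + 51) = 2 - 36/1172/23 = 2 - 36*23/1172 = 2 - 207/293 = 379/293 ≈ 1.2935)
102*((-3*6 + 3) + G) = 102*((-3*6 + 3) + 379/293) = 102*((-18 + 3) + 379/293) = 102*(-15 + 379/293) = 102*(-4016/293) = -409632/293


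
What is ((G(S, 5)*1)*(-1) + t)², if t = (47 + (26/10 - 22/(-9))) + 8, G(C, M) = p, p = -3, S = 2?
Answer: 8048569/2025 ≈ 3974.6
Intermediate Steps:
G(C, M) = -3
t = 2702/45 (t = (47 + (26*(⅒) - 22*(-⅑))) + 8 = (47 + (13/5 + 22/9)) + 8 = (47 + 227/45) + 8 = 2342/45 + 8 = 2702/45 ≈ 60.044)
((G(S, 5)*1)*(-1) + t)² = (-3*1*(-1) + 2702/45)² = (-3*(-1) + 2702/45)² = (3 + 2702/45)² = (2837/45)² = 8048569/2025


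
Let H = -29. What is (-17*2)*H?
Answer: 986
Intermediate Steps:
(-17*2)*H = -17*2*(-29) = -34*(-29) = 986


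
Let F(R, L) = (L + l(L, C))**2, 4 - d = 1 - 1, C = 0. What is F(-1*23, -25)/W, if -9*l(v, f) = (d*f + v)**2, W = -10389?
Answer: -722500/841509 ≈ -0.85858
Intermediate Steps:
d = 4 (d = 4 - (1 - 1) = 4 - 1*0 = 4 + 0 = 4)
l(v, f) = -(v + 4*f)**2/9 (l(v, f) = -(4*f + v)**2/9 = -(v + 4*f)**2/9)
F(R, L) = (L - L**2/9)**2 (F(R, L) = (L - (L + 4*0)**2/9)**2 = (L - (L + 0)**2/9)**2 = (L - L**2/9)**2)
F(-1*23, -25)/W = ((1/81)*(-25)**2*(-9 - 25)**2)/(-10389) = ((1/81)*625*(-34)**2)*(-1/10389) = ((1/81)*625*1156)*(-1/10389) = (722500/81)*(-1/10389) = -722500/841509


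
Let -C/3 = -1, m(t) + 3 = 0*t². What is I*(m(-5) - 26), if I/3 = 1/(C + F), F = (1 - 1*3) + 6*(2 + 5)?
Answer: -87/43 ≈ -2.0233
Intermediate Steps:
m(t) = -3 (m(t) = -3 + 0*t² = -3 + 0 = -3)
C = 3 (C = -3*(-1) = 3)
F = 40 (F = (1 - 3) + 6*7 = -2 + 42 = 40)
I = 3/43 (I = 3/(3 + 40) = 3/43 ≈ 0.069767)
I*(m(-5) - 26) = 3*(-3 - 26)/43 = (3/43)*(-29) = -87/43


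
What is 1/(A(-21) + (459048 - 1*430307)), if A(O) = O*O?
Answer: 1/29182 ≈ 3.4268e-5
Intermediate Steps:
A(O) = O²
1/(A(-21) + (459048 - 1*430307)) = 1/((-21)² + (459048 - 1*430307)) = 1/(441 + (459048 - 430307)) = 1/(441 + 28741) = 1/29182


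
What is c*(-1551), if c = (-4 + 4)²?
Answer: 0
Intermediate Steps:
c = 0 (c = 0² = 0)
c*(-1551) = 0*(-1551) = 0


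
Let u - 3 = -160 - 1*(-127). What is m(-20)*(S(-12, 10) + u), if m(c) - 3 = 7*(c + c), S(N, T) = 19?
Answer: 3047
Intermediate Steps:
u = -30 (u = 3 + (-160 - 1*(-127)) = 3 + (-160 + 127) = 3 - 33 = -30)
m(c) = 3 + 14*c (m(c) = 3 + 7*(c + c) = 3 + 7*(2*c) = 3 + 14*c)
m(-20)*(S(-12, 10) + u) = (3 + 14*(-20))*(19 - 30) = (3 - 280)*(-11) = -277*(-11) = 3047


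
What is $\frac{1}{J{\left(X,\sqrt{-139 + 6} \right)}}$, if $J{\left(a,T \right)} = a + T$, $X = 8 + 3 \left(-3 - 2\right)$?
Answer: $- \frac{1}{26} - \frac{i \sqrt{133}}{182} \approx -0.038462 - 0.063366 i$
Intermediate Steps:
$X = -7$ ($X = 8 + 3 \left(-5\right) = 8 - 15 = -7$)
$J{\left(a,T \right)} = T + a$
$\frac{1}{J{\left(X,\sqrt{-139 + 6} \right)}} = \frac{1}{\sqrt{-139 + 6} - 7} = \frac{1}{\sqrt{-133} - 7} = \frac{1}{i \sqrt{133} - 7} = \frac{1}{-7 + i \sqrt{133}}$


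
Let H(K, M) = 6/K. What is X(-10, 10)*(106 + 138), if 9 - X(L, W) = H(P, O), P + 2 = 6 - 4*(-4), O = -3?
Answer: 10614/5 ≈ 2122.8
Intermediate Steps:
P = 20 (P = -2 + (6 - 4*(-4)) = -2 + (6 + 16) = -2 + 22 = 20)
X(L, W) = 87/10 (X(L, W) = 9 - 6/20 = 9 - 1*3/10 = 9 - 3/10 = 87/10)
X(-10, 10)*(106 + 138) = 87*(106 + 138)/10 = (87/10)*244 = 10614/5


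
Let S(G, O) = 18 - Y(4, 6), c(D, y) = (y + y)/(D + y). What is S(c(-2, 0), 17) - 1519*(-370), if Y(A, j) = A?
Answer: 562044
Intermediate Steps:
c(D, y) = 2*y/(D + y) (c(D, y) = (2*y)/(D + y) = 2*y/(D + y))
S(G, O) = 14 (S(G, O) = 18 - 1*4 = 18 - 4 = 14)
S(c(-2, 0), 17) - 1519*(-370) = 14 - 1519*(-370) = 14 + 562030 = 562044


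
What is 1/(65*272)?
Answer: 1/17680 ≈ 5.6561e-5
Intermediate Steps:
1/(65*272) = 1/17680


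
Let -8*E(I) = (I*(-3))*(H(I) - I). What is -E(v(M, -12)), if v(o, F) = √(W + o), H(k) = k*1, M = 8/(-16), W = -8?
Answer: 0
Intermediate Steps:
M = -½ (M = 8*(-1/16) = -½ ≈ -0.50000)
H(k) = k
v(o, F) = √(-8 + o)
E(I) = 0 (E(I) = -I*(-3)*(I - I)/8 = -(-3*I)*0/8 = -⅛*0 = 0)
-E(v(M, -12)) = -1*0 = 0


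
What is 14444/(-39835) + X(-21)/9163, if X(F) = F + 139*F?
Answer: -5091128/7449145 ≈ -0.68345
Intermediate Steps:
X(F) = 140*F
14444/(-39835) + X(-21)/9163 = 14444/(-39835) + (140*(-21))/9163 = 14444*(-1/39835) - 2940*1/9163 = -14444/39835 - 60/187 = -5091128/7449145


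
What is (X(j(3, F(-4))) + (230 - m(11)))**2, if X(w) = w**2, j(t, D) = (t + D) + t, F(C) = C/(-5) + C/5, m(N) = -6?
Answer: 73984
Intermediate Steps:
F(C) = 0 (F(C) = C*(-1/5) + C*(1/5) = -C/5 + C/5 = 0)
j(t, D) = D + 2*t (j(t, D) = (D + t) + t = D + 2*t)
(X(j(3, F(-4))) + (230 - m(11)))**2 = ((0 + 2*3)**2 + (230 - 1*(-6)))**2 = ((0 + 6)**2 + (230 + 6))**2 = (6**2 + 236)**2 = (36 + 236)**2 = 272**2 = 73984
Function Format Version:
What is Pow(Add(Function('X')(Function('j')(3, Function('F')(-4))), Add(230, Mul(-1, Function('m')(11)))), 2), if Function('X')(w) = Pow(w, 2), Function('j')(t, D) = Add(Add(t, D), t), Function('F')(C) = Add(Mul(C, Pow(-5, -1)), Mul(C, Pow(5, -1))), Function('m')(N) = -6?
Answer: 73984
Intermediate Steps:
Function('F')(C) = 0 (Function('F')(C) = Add(Mul(C, Rational(-1, 5)), Mul(C, Rational(1, 5))) = Add(Mul(Rational(-1, 5), C), Mul(Rational(1, 5), C)) = 0)
Function('j')(t, D) = Add(D, Mul(2, t)) (Function('j')(t, D) = Add(Add(D, t), t) = Add(D, Mul(2, t)))
Pow(Add(Function('X')(Function('j')(3, Function('F')(-4))), Add(230, Mul(-1, Function('m')(11)))), 2) = Pow(Add(Pow(Add(0, Mul(2, 3)), 2), Add(230, Mul(-1, -6))), 2) = Pow(Add(Pow(Add(0, 6), 2), Add(230, 6)), 2) = Pow(Add(Pow(6, 2), 236), 2) = Pow(Add(36, 236), 2) = Pow(272, 2) = 73984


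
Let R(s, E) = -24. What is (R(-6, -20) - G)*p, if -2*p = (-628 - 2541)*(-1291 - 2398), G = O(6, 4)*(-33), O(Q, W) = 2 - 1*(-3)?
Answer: -1648352181/2 ≈ -8.2418e+8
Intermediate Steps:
O(Q, W) = 5 (O(Q, W) = 2 + 3 = 5)
G = -165 (G = 5*(-33) = -165)
p = -11690441/2 (p = -(-628 - 2541)*(-1291 - 2398)/2 = -(-3169)*(-3689)/2 = -1/2*11690441 = -11690441/2 ≈ -5.8452e+6)
(R(-6, -20) - G)*p = (-24 - 1*(-165))*(-11690441/2) = (-24 + 165)*(-11690441/2) = 141*(-11690441/2) = -1648352181/2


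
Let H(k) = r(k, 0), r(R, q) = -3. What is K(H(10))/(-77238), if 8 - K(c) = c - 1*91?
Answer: -17/12873 ≈ -0.0013206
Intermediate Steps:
H(k) = -3
K(c) = 99 - c (K(c) = 8 - (c - 1*91) = 8 - (c - 91) = 8 - (-91 + c) = 8 + (91 - c) = 99 - c)
K(H(10))/(-77238) = (99 - 1*(-3))/(-77238) = (99 + 3)*(-1/77238) = 102*(-1/77238) = -17/12873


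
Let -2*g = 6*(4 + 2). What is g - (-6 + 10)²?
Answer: -34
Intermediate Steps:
g = -18 (g = -3*(4 + 2) = -3*6 = -½*36 = -18)
g - (-6 + 10)² = -18 - (-6 + 10)² = -18 - 1*4² = -18 - 1*16 = -18 - 16 = -34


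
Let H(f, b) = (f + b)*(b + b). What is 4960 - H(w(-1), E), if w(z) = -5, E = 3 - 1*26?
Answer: 3672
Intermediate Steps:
E = -23 (E = 3 - 26 = -23)
H(f, b) = 2*b*(b + f) (H(f, b) = (b + f)*(2*b) = 2*b*(b + f))
4960 - H(w(-1), E) = 4960 - 2*(-23)*(-23 - 5) = 4960 - 2*(-23)*(-28) = 4960 - 1*1288 = 4960 - 1288 = 3672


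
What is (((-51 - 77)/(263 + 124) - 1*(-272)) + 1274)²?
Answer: 357812134276/149769 ≈ 2.3891e+6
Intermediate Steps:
(((-51 - 77)/(263 + 124) - 1*(-272)) + 1274)² = ((-128/387 + 272) + 1274)² = (105136/387 + 1274)² = (598174/387)² = 357812134276/149769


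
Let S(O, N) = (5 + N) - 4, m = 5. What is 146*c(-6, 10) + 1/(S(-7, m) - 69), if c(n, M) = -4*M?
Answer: -367921/63 ≈ -5840.0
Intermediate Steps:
S(O, N) = 1 + N
146*c(-6, 10) + 1/(S(-7, m) - 69) = 146*(-4*10) + 1/((1 + 5) - 69) = 146*(-40) + 1/(6 - 69) = -5840 + 1/(-63) = -5840 - 1/63 = -367921/63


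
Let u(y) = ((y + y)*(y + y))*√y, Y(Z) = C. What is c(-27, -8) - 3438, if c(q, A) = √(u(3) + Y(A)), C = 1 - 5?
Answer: -3438 + 2*√(-1 + 9*√3) ≈ -3430.4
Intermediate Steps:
C = -4
Y(Z) = -4
u(y) = 4*y^(5/2) (u(y) = ((2*y)*(2*y))*√y = (4*y²)*√y = 4*y^(5/2))
c(q, A) = √(-4 + 36*√3) (c(q, A) = √(4*3^(5/2) - 4) = √(4*(9*√3) - 4) = √(36*√3 - 4) = √(-4 + 36*√3))
c(-27, -8) - 3438 = 2*√(-1 + 9*√3) - 3438 = -3438 + 2*√(-1 + 9*√3)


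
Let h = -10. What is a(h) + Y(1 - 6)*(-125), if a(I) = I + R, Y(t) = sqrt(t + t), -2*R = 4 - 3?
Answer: -21/2 - 125*I*sqrt(10) ≈ -10.5 - 395.28*I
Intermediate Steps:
R = -1/2 (R = -(4 - 3)/2 = -1/2*1 = -1/2 ≈ -0.50000)
Y(t) = sqrt(2)*sqrt(t) (Y(t) = sqrt(2*t) = sqrt(2)*sqrt(t))
a(I) = -1/2 + I (a(I) = I - 1/2 = -1/2 + I)
a(h) + Y(1 - 6)*(-125) = (-1/2 - 10) + (sqrt(2)*sqrt(1 - 6))*(-125) = -21/2 + (sqrt(2)*sqrt(-5))*(-125) = -21/2 + (sqrt(2)*(I*sqrt(5)))*(-125) = -21/2 + (I*sqrt(10))*(-125) = -21/2 - 125*I*sqrt(10)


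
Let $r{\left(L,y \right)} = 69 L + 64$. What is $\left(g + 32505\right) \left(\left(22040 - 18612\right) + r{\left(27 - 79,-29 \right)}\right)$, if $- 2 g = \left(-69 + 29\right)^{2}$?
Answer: $-3043680$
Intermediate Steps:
$r{\left(L,y \right)} = 64 + 69 L$
$g = -800$ ($g = - \frac{\left(-69 + 29\right)^{2}}{2} = - \frac{\left(-40\right)^{2}}{2} = \left(- \frac{1}{2}\right) 1600 = -800$)
$\left(g + 32505\right) \left(\left(22040 - 18612\right) + r{\left(27 - 79,-29 \right)}\right) = \left(-800 + 32505\right) \left(\left(22040 - 18612\right) + \left(64 + 69 \left(27 - 79\right)\right)\right) = 31705 \left(\left(22040 - 18612\right) + \left(64 + 69 \left(27 - 79\right)\right)\right) = 31705 \left(3428 + \left(64 + 69 \left(-52\right)\right)\right) = 31705 \left(3428 + \left(64 - 3588\right)\right) = 31705 \left(3428 - 3524\right) = 31705 \left(-96\right) = -3043680$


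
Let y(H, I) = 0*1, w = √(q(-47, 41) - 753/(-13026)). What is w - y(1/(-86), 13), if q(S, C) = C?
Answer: 23*√1463254/4342 ≈ 6.4076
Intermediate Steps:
w = 23*√1463254/4342 (w = √(41 - 753/(-13026)) = √(41 - 753*(-1/13026)) = √(41 + 251/4342) = √(178273/4342) = 23*√1463254/4342 ≈ 6.4076)
y(H, I) = 0
w - y(1/(-86), 13) = 23*√1463254/4342 - 1*0 = 23*√1463254/4342 + 0 = 23*√1463254/4342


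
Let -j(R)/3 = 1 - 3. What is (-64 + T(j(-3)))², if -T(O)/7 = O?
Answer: 11236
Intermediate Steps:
j(R) = 6 (j(R) = -3*(1 - 3) = -3*(-2) = 6)
T(O) = -7*O
(-64 + T(j(-3)))² = (-64 - 7*6)² = (-64 - 42)² = (-106)² = 11236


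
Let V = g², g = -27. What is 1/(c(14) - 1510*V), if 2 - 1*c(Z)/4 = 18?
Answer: -1/1100854 ≈ -9.0839e-7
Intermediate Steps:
c(Z) = -64 (c(Z) = 8 - 4*18 = 8 - 72 = -64)
V = 729 (V = (-27)² = 729)
1/(c(14) - 1510*V) = 1/(-64 - 1510*729) = 1/(-64 - 1100790) = 1/(-1100854) = -1/1100854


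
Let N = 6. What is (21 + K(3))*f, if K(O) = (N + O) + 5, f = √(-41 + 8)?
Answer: 35*I*√33 ≈ 201.06*I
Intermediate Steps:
f = I*√33 (f = √(-33) = I*√33 ≈ 5.7446*I)
K(O) = 11 + O (K(O) = (6 + O) + 5 = 11 + O)
(21 + K(3))*f = (21 + (11 + 3))*(I*√33) = (21 + 14)*(I*√33) = 35*(I*√33) = 35*I*√33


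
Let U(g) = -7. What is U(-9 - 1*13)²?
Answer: 49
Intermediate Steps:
U(-9 - 1*13)² = (-7)² = 49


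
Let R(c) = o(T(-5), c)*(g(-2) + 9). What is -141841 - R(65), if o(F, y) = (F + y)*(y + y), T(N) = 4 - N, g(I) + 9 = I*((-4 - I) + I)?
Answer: -218801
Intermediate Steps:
g(I) = -9 - 4*I (g(I) = -9 + I*((-4 - I) + I) = -9 + I*(-4) = -9 - 4*I)
o(F, y) = 2*y*(F + y) (o(F, y) = (F + y)*(2*y) = 2*y*(F + y))
R(c) = 16*c*(9 + c) (R(c) = (2*c*((4 - 1*(-5)) + c))*((-9 - 4*(-2)) + 9) = (2*c*((4 + 5) + c))*((-9 + 8) + 9) = (2*c*(9 + c))*(-1 + 9) = (2*c*(9 + c))*8 = 16*c*(9 + c))
-141841 - R(65) = -141841 - 16*65*(9 + 65) = -141841 - 16*65*74 = -141841 - 1*76960 = -141841 - 76960 = -218801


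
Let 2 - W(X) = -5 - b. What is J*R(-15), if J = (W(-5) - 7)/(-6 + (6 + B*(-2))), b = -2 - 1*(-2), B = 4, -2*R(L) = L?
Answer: 0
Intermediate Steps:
R(L) = -L/2
b = 0 (b = -2 + 2 = 0)
W(X) = 7 (W(X) = 2 - (-5 - 1*0) = 2 - (-5 + 0) = 2 - 1*(-5) = 2 + 5 = 7)
J = 0 (J = (7 - 7)/(-6 + (6 + 4*(-2))) = 0/(-6 + (6 - 8)) = 0/(-6 - 2) = 0/(-8) = 0*(-1/8) = 0)
J*R(-15) = 0*(-1/2*(-15)) = 0*(15/2) = 0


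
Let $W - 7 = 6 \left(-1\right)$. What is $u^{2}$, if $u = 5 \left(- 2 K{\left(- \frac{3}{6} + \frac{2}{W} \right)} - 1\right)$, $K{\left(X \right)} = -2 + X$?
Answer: $0$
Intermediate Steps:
$W = 1$ ($W = 7 + 6 \left(-1\right) = 7 - 6 = 1$)
$u = 0$ ($u = 5 \left(- 2 \left(-2 + \left(- \frac{3}{6} + \frac{2}{1}\right)\right) - 1\right) = 5 \left(- 2 \left(-2 + \left(\left(-3\right) \frac{1}{6} + 2 \cdot 1\right)\right) - 1\right) = 5 \left(- 2 \left(-2 + \left(- \frac{1}{2} + 2\right)\right) - 1\right) = 5 \left(- 2 \left(-2 + \frac{3}{2}\right) - 1\right) = 5 \left(\left(-2\right) \left(- \frac{1}{2}\right) - 1\right) = 5 \left(1 - 1\right) = 5 \cdot 0 = 0$)
$u^{2} = 0^{2} = 0$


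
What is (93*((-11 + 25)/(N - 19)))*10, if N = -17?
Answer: -1085/3 ≈ -361.67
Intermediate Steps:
(93*((-11 + 25)/(N - 19)))*10 = (93*((-11 + 25)/(-17 - 19)))*10 = (93*(14/(-36)))*10 = (93*(14*(-1/36)))*10 = (93*(-7/18))*10 = -217/6*10 = -1085/3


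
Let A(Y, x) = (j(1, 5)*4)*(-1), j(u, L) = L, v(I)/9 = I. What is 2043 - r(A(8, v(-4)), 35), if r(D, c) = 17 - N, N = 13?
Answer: 2039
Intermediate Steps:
v(I) = 9*I
A(Y, x) = -20 (A(Y, x) = (5*4)*(-1) = 20*(-1) = -20)
r(D, c) = 4 (r(D, c) = 17 - 1*13 = 17 - 13 = 4)
2043 - r(A(8, v(-4)), 35) = 2043 - 1*4 = 2043 - 4 = 2039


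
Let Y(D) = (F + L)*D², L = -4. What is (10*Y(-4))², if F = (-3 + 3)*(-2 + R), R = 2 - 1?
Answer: 409600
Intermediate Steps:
R = 1
F = 0 (F = (-3 + 3)*(-2 + 1) = 0*(-1) = 0)
Y(D) = -4*D² (Y(D) = (0 - 4)*D² = -4*D²)
(10*Y(-4))² = (10*(-4*(-4)²))² = (10*(-4*16))² = (10*(-64))² = (-640)² = 409600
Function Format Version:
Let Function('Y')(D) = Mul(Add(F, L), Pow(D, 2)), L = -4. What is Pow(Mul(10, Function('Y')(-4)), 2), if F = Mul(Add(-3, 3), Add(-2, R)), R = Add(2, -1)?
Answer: 409600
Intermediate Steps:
R = 1
F = 0 (F = Mul(Add(-3, 3), Add(-2, 1)) = Mul(0, -1) = 0)
Function('Y')(D) = Mul(-4, Pow(D, 2)) (Function('Y')(D) = Mul(Add(0, -4), Pow(D, 2)) = Mul(-4, Pow(D, 2)))
Pow(Mul(10, Function('Y')(-4)), 2) = Pow(Mul(10, Mul(-4, Pow(-4, 2))), 2) = Pow(Mul(10, Mul(-4, 16)), 2) = Pow(Mul(10, -64), 2) = Pow(-640, 2) = 409600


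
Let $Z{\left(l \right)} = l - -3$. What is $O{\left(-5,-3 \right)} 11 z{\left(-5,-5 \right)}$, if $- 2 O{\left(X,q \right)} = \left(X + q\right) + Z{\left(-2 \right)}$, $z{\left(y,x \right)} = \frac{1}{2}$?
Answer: $\frac{77}{4} \approx 19.25$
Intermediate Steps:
$z{\left(y,x \right)} = \frac{1}{2}$
$Z{\left(l \right)} = 3 + l$ ($Z{\left(l \right)} = l + 3 = 3 + l$)
$O{\left(X,q \right)} = - \frac{1}{2} - \frac{X}{2} - \frac{q}{2}$ ($O{\left(X,q \right)} = - \frac{\left(X + q\right) + \left(3 - 2\right)}{2} = - \frac{\left(X + q\right) + 1}{2} = - \frac{1 + X + q}{2} = - \frac{1}{2} - \frac{X}{2} - \frac{q}{2}$)
$O{\left(-5,-3 \right)} 11 z{\left(-5,-5 \right)} = \left(- \frac{1}{2} - - \frac{5}{2} - - \frac{3}{2}\right) 11 \cdot \frac{1}{2} = \left(- \frac{1}{2} + \frac{5}{2} + \frac{3}{2}\right) 11 \cdot \frac{1}{2} = \frac{7}{2} \cdot 11 \cdot \frac{1}{2} = \frac{77}{2} \cdot \frac{1}{2} = \frac{77}{4}$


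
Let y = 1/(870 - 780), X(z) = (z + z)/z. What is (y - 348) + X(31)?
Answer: -31139/90 ≈ -345.99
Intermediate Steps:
X(z) = 2 (X(z) = (2*z)/z = 2)
y = 1/90 ≈ 0.011111
(y - 348) + X(31) = (1/90 - 348) + 2 = -31319/90 + 2 = -31139/90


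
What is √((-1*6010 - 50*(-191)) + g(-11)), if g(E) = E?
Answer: √3529 ≈ 59.405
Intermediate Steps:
√((-1*6010 - 50*(-191)) + g(-11)) = √((-1*6010 - 50*(-191)) - 11) = √((-6010 - 1*(-9550)) - 11) = √((-6010 + 9550) - 11) = √(3540 - 11) = √3529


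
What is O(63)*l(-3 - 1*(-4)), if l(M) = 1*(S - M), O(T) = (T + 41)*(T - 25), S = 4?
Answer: 11856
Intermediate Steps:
O(T) = (-25 + T)*(41 + T) (O(T) = (41 + T)*(-25 + T) = (-25 + T)*(41 + T))
l(M) = 4 - M (l(M) = 1*(4 - M) = 4 - M)
O(63)*l(-3 - 1*(-4)) = (-1025 + 63**2 + 16*63)*(4 - (-3 - 1*(-4))) = (-1025 + 3969 + 1008)*(4 - (-3 + 4)) = 3952*(4 - 1*1) = 3952*(4 - 1) = 3952*3 = 11856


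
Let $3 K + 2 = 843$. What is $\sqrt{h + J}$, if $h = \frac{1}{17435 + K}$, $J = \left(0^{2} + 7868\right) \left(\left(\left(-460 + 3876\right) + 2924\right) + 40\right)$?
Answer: $\frac{\sqrt{141783664349156878}}{53146} \approx 7085.0$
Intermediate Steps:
$K = \frac{841}{3}$ ($K = - \frac{2}{3} + \frac{1}{3} \cdot 843 = - \frac{2}{3} + 281 = \frac{841}{3} \approx 280.33$)
$J = 50197840$ ($J = \left(0 + 7868\right) \left(\left(3416 + 2924\right) + 40\right) = 7868 \left(6340 + 40\right) = 7868 \cdot 6380 = 50197840$)
$h = \frac{3}{53146}$ ($h = \frac{1}{17435 + \frac{841}{3}} = \frac{1}{\frac{53146}{3}} = \frac{3}{53146} \approx 5.6448 \cdot 10^{-5}$)
$\sqrt{h + J} = \sqrt{\frac{3}{53146} + 50197840} = \sqrt{\frac{2667814404643}{53146}} = \frac{\sqrt{141783664349156878}}{53146}$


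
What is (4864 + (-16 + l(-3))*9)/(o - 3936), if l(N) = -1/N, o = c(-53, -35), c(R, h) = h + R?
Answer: -4723/4024 ≈ -1.1737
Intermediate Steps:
c(R, h) = R + h
o = -88 (o = -53 - 35 = -88)
(4864 + (-16 + l(-3))*9)/(o - 3936) = (4864 + (-16 - 1/(-3))*9)/(-88 - 3936) = (4864 + (-16 - 1*(-⅓))*9)/(-4024) = (4864 + (-16 + ⅓)*9)*(-1/4024) = (4864 - 47/3*9)*(-1/4024) = (4864 - 141)*(-1/4024) = 4723*(-1/4024) = -4723/4024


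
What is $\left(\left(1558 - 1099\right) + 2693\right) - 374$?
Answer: $2778$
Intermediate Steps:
$\left(\left(1558 - 1099\right) + 2693\right) - 374 = \left(459 + 2693\right) - 374 = 3152 - 374 = 2778$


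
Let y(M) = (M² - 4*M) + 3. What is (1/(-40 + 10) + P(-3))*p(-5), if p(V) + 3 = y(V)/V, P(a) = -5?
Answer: 3171/50 ≈ 63.420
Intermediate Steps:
y(M) = 3 + M² - 4*M
p(V) = -3 + (3 + V² - 4*V)/V
(1/(-40 + 10) + P(-3))*p(-5) = (1/(-40 + 10) - 5)*(-7 - 5 + 3/(-5)) = (1/(-30) - 5)*(-7 - 5 + 3*(-⅕)) = (-1/30 - 5)*(-7 - 5 - ⅗) = -151/30*(-63/5) = 3171/50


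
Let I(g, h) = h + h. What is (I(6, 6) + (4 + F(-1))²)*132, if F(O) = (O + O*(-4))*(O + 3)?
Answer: 14784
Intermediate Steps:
F(O) = -3*O*(3 + O) (F(O) = (O - 4*O)*(3 + O) = (-3*O)*(3 + O) = -3*O*(3 + O))
I(g, h) = 2*h
(I(6, 6) + (4 + F(-1))²)*132 = (2*6 + (4 - 3*(-1)*(3 - 1))²)*132 = (12 + (4 - 3*(-1)*2)²)*132 = (12 + (4 + 6)²)*132 = (12 + 10²)*132 = (12 + 100)*132 = 112*132 = 14784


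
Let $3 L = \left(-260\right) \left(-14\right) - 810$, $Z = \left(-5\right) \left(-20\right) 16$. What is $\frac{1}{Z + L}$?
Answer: $\frac{3}{7630} \approx 0.00039318$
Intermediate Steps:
$Z = 1600$ ($Z = 100 \cdot 16 = 1600$)
$L = \frac{2830}{3}$ ($L = \frac{\left(-260\right) \left(-14\right) - 810}{3} = \frac{3640 - 810}{3} = \frac{1}{3} \cdot 2830 = \frac{2830}{3} \approx 943.33$)
$\frac{1}{Z + L} = \frac{1}{1600 + \frac{2830}{3}} = \frac{1}{\frac{7630}{3}} = \frac{3}{7630}$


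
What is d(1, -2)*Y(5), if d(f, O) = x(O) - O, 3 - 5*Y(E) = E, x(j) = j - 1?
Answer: 2/5 ≈ 0.40000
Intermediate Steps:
x(j) = -1 + j
Y(E) = 3/5 - E/5
d(f, O) = -1 (d(f, O) = (-1 + O) - O = -1)
d(1, -2)*Y(5) = -(3/5 - 1/5*5) = -(3/5 - 1) = -1*(-2/5) = 2/5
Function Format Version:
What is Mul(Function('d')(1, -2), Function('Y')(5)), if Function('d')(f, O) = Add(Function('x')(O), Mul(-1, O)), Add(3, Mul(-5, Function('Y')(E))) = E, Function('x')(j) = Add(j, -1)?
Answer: Rational(2, 5) ≈ 0.40000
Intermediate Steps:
Function('x')(j) = Add(-1, j)
Function('Y')(E) = Add(Rational(3, 5), Mul(Rational(-1, 5), E))
Function('d')(f, O) = -1 (Function('d')(f, O) = Add(Add(-1, O), Mul(-1, O)) = -1)
Mul(Function('d')(1, -2), Function('Y')(5)) = Mul(-1, Add(Rational(3, 5), Mul(Rational(-1, 5), 5))) = Mul(-1, Add(Rational(3, 5), -1)) = Mul(-1, Rational(-2, 5)) = Rational(2, 5)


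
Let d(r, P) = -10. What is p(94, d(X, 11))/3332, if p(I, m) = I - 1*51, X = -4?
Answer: 43/3332 ≈ 0.012905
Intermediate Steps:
p(I, m) = -51 + I (p(I, m) = I - 51 = -51 + I)
p(94, d(X, 11))/3332 = (-51 + 94)/3332 = 43*(1/3332) = 43/3332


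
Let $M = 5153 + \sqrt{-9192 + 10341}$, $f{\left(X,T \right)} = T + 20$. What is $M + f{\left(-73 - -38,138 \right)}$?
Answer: $5311 + \sqrt{1149} \approx 5344.9$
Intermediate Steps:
$f{\left(X,T \right)} = 20 + T$
$M = 5153 + \sqrt{1149} \approx 5186.9$
$M + f{\left(-73 - -38,138 \right)} = \left(5153 + \sqrt{1149}\right) + \left(20 + 138\right) = \left(5153 + \sqrt{1149}\right) + 158 = 5311 + \sqrt{1149}$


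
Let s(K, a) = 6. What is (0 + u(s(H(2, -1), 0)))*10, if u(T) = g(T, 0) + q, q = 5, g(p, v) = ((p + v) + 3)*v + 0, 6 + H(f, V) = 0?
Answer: 50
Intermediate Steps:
H(f, V) = -6 (H(f, V) = -6 + 0 = -6)
g(p, v) = v*(3 + p + v) (g(p, v) = (3 + p + v)*v + 0 = v*(3 + p + v) + 0 = v*(3 + p + v))
u(T) = 5 (u(T) = 0*(3 + T + 0) + 5 = 0*(3 + T) + 5 = 0 + 5 = 5)
(0 + u(s(H(2, -1), 0)))*10 = (0 + 5)*10 = 5*10 = 50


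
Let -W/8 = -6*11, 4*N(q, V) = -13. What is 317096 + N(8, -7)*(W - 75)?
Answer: 1262495/4 ≈ 3.1562e+5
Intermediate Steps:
N(q, V) = -13/4 (N(q, V) = (1/4)*(-13) = -13/4)
W = 528 (W = -(-48)*11 = -8*(-66) = 528)
317096 + N(8, -7)*(W - 75) = 317096 - 13*(528 - 75)/4 = 317096 - 13/4*453 = 317096 - 5889/4 = 1262495/4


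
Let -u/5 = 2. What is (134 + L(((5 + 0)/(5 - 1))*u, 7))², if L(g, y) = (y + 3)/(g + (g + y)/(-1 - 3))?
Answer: 140327716/7921 ≈ 17716.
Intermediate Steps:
u = -10 (u = -5*2 = -10)
L(g, y) = (3 + y)/(-y/4 + 3*g/4) (L(g, y) = (3 + y)/(g + (g + y)/(-4)) = (3 + y)/(g + (g + y)*(-¼)) = (3 + y)/(g + (-g/4 - y/4)) = (3 + y)/(-y/4 + 3*g/4))
(134 + L(((5 + 0)/(5 - 1))*u, 7))² = (134 + 4*(3 + 7)/(-1*7 + 3*(((5 + 0)/(5 - 1))*(-10))))² = (134 + 4*10/(-7 + 3*((5/4)*(-10))))² = (134 + 4*10/(-7 + 3*(-25/2)))² = (134 + 4*10/(-7 - 75/2))² = (134 + 4*10/(-89/2))² = (134 + 4*(-2/89)*10)² = (134 - 80/89)² = (11846/89)² = 140327716/7921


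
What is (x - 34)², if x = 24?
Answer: 100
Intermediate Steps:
(x - 34)² = (24 - 34)² = (-10)² = 100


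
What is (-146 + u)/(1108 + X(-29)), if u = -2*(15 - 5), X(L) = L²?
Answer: -166/1949 ≈ -0.085172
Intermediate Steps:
u = -20 (u = -2*10 = -20)
(-146 + u)/(1108 + X(-29)) = (-146 - 20)/(1108 + (-29)²) = -166/(1108 + 841) = -166/1949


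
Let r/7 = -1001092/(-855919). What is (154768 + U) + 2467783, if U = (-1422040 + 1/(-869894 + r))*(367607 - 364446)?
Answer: -3344858650337464453397/744551794942 ≈ -4.4924e+9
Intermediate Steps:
r = 7007644/855919 (r = 7*(-1001092/(-855919)) = 7*(-1001092*(-1/855919)) = 7*(1001092/855919) = 7007644/855919 ≈ 8.1873)
U = -3346811275391841390439/744551794942 (U = (-1422040 + 1/(-869894 + 7007644/855919))*(367607 - 364446) = (-1422040 + 1/(-744551794942/855919))*3161 = (-1422040 - 855919/744551794942)*3161 = -1058782434480177599/744551794942*3161 = -3346811275391841390439/744551794942 ≈ -4.4951e+9)
(154768 + U) + 2467783 = (154768 - 3346811275391841390439/744551794942) + 2467783 = -3346696042599641806983/744551794942 + 2467783 = -3344858650337464453397/744551794942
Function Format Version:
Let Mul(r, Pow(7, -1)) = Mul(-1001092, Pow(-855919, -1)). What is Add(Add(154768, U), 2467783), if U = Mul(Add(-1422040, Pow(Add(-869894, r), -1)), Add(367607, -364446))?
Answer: Rational(-3344858650337464453397, 744551794942) ≈ -4.4924e+9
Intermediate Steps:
r = Rational(7007644, 855919) (r = Mul(7, Mul(-1001092, Pow(-855919, -1))) = Mul(7, Mul(-1001092, Rational(-1, 855919))) = Mul(7, Rational(1001092, 855919)) = Rational(7007644, 855919) ≈ 8.1873)
U = Rational(-3346811275391841390439, 744551794942) (U = Mul(Add(-1422040, Pow(Add(-869894, Rational(7007644, 855919)), -1)), Add(367607, -364446)) = Mul(Add(-1422040, Pow(Rational(-744551794942, 855919), -1)), 3161) = Mul(Add(-1422040, Rational(-855919, 744551794942)), 3161) = Mul(Rational(-1058782434480177599, 744551794942), 3161) = Rational(-3346811275391841390439, 744551794942) ≈ -4.4951e+9)
Add(Add(154768, U), 2467783) = Add(Add(154768, Rational(-3346811275391841390439, 744551794942)), 2467783) = Add(Rational(-3346696042599641806983, 744551794942), 2467783) = Rational(-3344858650337464453397, 744551794942)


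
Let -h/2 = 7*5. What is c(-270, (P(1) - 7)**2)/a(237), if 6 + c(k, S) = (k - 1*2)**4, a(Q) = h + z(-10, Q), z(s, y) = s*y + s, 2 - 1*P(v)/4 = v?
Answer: -109472645/49 ≈ -2.2341e+6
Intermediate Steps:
h = -70 (h = -14*5 = -2*35 = -70)
P(v) = 8 - 4*v
z(s, y) = s + s*y
a(Q) = -80 - 10*Q (a(Q) = -70 - 10*(1 + Q) = -70 + (-10 - 10*Q) = -80 - 10*Q)
c(k, S) = -6 + (-2 + k)**4 (c(k, S) = -6 + (k - 1*2)**4 = -6 + (k - 2)**4 = -6 + (-2 + k)**4)
c(-270, (P(1) - 7)**2)/a(237) = (-6 + (-2 - 270)**4)/(-80 - 10*237) = (-6 + (-272)**4)/(-80 - 2370) = (-6 + 5473632256)/(-2450) = 5473632250*(-1/2450) = -109472645/49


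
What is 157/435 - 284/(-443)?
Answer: 193091/192705 ≈ 1.0020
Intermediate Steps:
157/435 - 284/(-443) = 157*(1/435) - 284*(-1/443) = 157/435 + 284/443 = 193091/192705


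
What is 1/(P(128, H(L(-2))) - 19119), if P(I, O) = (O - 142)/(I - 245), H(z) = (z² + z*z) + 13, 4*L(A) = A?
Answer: -234/4473589 ≈ -5.2307e-5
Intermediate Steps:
L(A) = A/4
H(z) = 13 + 2*z² (H(z) = (z² + z²) + 13 = 2*z² + 13 = 13 + 2*z²)
P(I, O) = (-142 + O)/(-245 + I)
1/(P(128, H(L(-2))) - 19119) = 1/((-142 + (13 + 2*((¼)*(-2))²))/(-245 + 128) - 19119) = 1/((-142 + (13 + 2*(-½)²))/(-117) - 19119) = 1/(-(-142 + (13 + 2*(¼)))/117 - 19119) = 1/(-(-142 + (13 + ½))/117 - 19119) = 1/(-(-142 + 27/2)/117 - 19119) = 1/(-1/117*(-257/2) - 19119) = 1/(257/234 - 19119) = 1/(-4473589/234) = -234/4473589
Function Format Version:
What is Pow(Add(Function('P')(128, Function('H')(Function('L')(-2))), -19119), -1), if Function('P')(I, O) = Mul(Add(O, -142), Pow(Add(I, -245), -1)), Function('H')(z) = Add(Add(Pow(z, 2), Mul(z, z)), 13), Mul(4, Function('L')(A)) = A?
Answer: Rational(-234, 4473589) ≈ -5.2307e-5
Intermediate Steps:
Function('L')(A) = Mul(Rational(1, 4), A)
Function('H')(z) = Add(13, Mul(2, Pow(z, 2))) (Function('H')(z) = Add(Add(Pow(z, 2), Pow(z, 2)), 13) = Add(Mul(2, Pow(z, 2)), 13) = Add(13, Mul(2, Pow(z, 2))))
Function('P')(I, O) = Mul(Pow(Add(-245, I), -1), Add(-142, O)) (Function('P')(I, O) = Mul(Add(-142, O), Pow(Add(-245, I), -1)) = Mul(Pow(Add(-245, I), -1), Add(-142, O)))
Pow(Add(Function('P')(128, Function('H')(Function('L')(-2))), -19119), -1) = Pow(Add(Mul(Pow(Add(-245, 128), -1), Add(-142, Add(13, Mul(2, Pow(Mul(Rational(1, 4), -2), 2))))), -19119), -1) = Pow(Add(Mul(Pow(-117, -1), Add(-142, Add(13, Mul(2, Pow(Rational(-1, 2), 2))))), -19119), -1) = Pow(Add(Mul(Rational(-1, 117), Add(-142, Add(13, Mul(2, Rational(1, 4))))), -19119), -1) = Pow(Add(Mul(Rational(-1, 117), Add(-142, Add(13, Rational(1, 2)))), -19119), -1) = Pow(Add(Mul(Rational(-1, 117), Add(-142, Rational(27, 2))), -19119), -1) = Pow(Add(Mul(Rational(-1, 117), Rational(-257, 2)), -19119), -1) = Pow(Add(Rational(257, 234), -19119), -1) = Pow(Rational(-4473589, 234), -1) = Rational(-234, 4473589)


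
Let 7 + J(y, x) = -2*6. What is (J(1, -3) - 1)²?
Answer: 400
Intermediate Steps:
J(y, x) = -19 (J(y, x) = -7 - 2*6 = -7 - 12 = -19)
(J(1, -3) - 1)² = (-19 - 1)² = (-20)² = 400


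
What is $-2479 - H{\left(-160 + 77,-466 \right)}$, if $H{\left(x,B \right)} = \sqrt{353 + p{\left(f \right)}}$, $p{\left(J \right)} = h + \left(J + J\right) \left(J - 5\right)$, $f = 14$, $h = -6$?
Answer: $-2479 - \sqrt{599} \approx -2503.5$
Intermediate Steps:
$p{\left(J \right)} = -6 + 2 J \left(-5 + J\right)$ ($p{\left(J \right)} = -6 + \left(J + J\right) \left(J - 5\right) = -6 + 2 J \left(-5 + J\right)$)
$H{\left(x,B \right)} = \sqrt{599}$ ($H{\left(x,B \right)} = \sqrt{353 - \left(146 - 392\right)} = \sqrt{353 - -246} = \sqrt{353 + 246} = \sqrt{599}$)
$-2479 - H{\left(-160 + 77,-466 \right)} = -2479 - \sqrt{599}$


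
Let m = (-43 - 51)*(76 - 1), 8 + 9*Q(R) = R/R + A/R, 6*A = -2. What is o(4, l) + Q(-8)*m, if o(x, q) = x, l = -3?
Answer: 196369/36 ≈ 5454.7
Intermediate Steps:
A = -⅓ (A = (⅙)*(-2) = -⅓ ≈ -0.33333)
Q(R) = -7/9 - 1/(27*R) (Q(R) = -8/9 + (R/R - 1/(3*R))/9 = -8/9 + (1 - 1/(3*R))/9 = -8/9 + (⅑ - 1/(27*R)) = -7/9 - 1/(27*R))
m = -7050 (m = -94*75 = -7050)
o(4, l) + Q(-8)*m = 4 + ((1/27)*(-1 - 21*(-8))/(-8))*(-7050) = 4 + ((1/27)*(-⅛)*(-1 + 168))*(-7050) = 4 + ((1/27)*(-⅛)*167)*(-7050) = 4 - 167/216*(-7050) = 4 + 196225/36 = 196369/36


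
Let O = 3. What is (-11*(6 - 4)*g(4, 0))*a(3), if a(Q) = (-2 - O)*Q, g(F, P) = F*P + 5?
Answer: 1650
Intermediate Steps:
g(F, P) = 5 + F*P
a(Q) = -5*Q (a(Q) = (-2 - 1*3)*Q = (-2 - 3)*Q = -5*Q)
(-11*(6 - 4)*g(4, 0))*a(3) = (-11*(6 - 4)*(5 + 4*0))*(-5*3) = -22*(5 + 0)*(-15) = -22*5*(-15) = -11*10*(-15) = -110*(-15) = 1650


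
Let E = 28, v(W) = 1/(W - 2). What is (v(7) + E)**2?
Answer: 19881/25 ≈ 795.24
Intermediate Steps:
v(W) = 1/(-2 + W)
(v(7) + E)**2 = (1/(-2 + 7) + 28)**2 = (1/5 + 28)**2 = (141/5)**2 = 19881/25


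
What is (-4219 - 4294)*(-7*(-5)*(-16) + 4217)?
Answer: -31132041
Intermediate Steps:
(-4219 - 4294)*(-7*(-5)*(-16) + 4217) = -8513*(35*(-16) + 4217) = -8513*(-560 + 4217) = -8513*3657 = -31132041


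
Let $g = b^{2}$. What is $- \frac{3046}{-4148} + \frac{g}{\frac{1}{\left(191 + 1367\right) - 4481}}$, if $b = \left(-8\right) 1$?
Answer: $- \frac{387985805}{2074} \approx -1.8707 \cdot 10^{5}$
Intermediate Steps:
$b = -8$
$g = 64$ ($g = \left(-8\right)^{2} = 64$)
$- \frac{3046}{-4148} + \frac{g}{\frac{1}{\left(191 + 1367\right) - 4481}} = - \frac{3046}{-4148} + \frac{64}{\frac{1}{\left(191 + 1367\right) - 4481}} = \left(-3046\right) \left(- \frac{1}{4148}\right) + \frac{64}{\frac{1}{1558 - 4481}} = \frac{1523}{2074} + \frac{64}{\frac{1}{-2923}} = \frac{1523}{2074} + \frac{64}{- \frac{1}{2923}} = \frac{1523}{2074} + 64 \left(-2923\right) = \frac{1523}{2074} - 187072 = - \frac{387985805}{2074}$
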